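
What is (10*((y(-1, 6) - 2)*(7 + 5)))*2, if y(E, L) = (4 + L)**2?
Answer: 23520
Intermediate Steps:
(10*((y(-1, 6) - 2)*(7 + 5)))*2 = (10*(((4 + 6)**2 - 2)*(7 + 5)))*2 = (10*((10**2 - 2)*12))*2 = (10*((100 - 2)*12))*2 = (10*(98*12))*2 = (10*1176)*2 = 11760*2 = 23520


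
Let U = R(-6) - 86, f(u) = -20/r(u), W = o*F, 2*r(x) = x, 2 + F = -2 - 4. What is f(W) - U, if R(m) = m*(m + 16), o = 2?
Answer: 297/2 ≈ 148.50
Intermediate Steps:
F = -8 (F = -2 + (-2 - 4) = -2 - 6 = -8)
r(x) = x/2
W = -16 (W = 2*(-8) = -16)
R(m) = m*(16 + m)
f(u) = -40/u (f(u) = -20*2/u = -40/u)
U = -146 (U = -6*(16 - 6) - 86 = -6*10 - 86 = -60 - 86 = -146)
f(W) - U = -40/(-16) - 1*(-146) = -40*(-1/16) + 146 = 5/2 + 146 = 297/2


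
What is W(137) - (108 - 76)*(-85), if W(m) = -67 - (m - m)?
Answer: 2653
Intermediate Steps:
W(m) = -67 (W(m) = -67 - 1*0 = -67 + 0 = -67)
W(137) - (108 - 76)*(-85) = -67 - (108 - 76)*(-85) = -67 - 32*(-85) = -67 - 1*(-2720) = -67 + 2720 = 2653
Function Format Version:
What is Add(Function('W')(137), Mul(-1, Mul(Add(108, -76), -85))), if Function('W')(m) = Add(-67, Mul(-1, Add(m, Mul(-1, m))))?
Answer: 2653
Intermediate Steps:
Function('W')(m) = -67 (Function('W')(m) = Add(-67, Mul(-1, 0)) = Add(-67, 0) = -67)
Add(Function('W')(137), Mul(-1, Mul(Add(108, -76), -85))) = Add(-67, Mul(-1, Mul(Add(108, -76), -85))) = Add(-67, Mul(-1, Mul(32, -85))) = Add(-67, Mul(-1, -2720)) = Add(-67, 2720) = 2653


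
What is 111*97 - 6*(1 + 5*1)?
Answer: 10731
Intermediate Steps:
111*97 - 6*(1 + 5*1) = 10767 - 6*(1 + 5) = 10767 - 6*6 = 10767 - 36 = 10731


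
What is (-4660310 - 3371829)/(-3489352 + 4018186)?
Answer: -8032139/528834 ≈ -15.188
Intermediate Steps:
(-4660310 - 3371829)/(-3489352 + 4018186) = -8032139/528834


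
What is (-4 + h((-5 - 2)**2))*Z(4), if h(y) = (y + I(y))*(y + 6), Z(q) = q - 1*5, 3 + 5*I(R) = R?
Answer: -3197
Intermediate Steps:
I(R) = -3/5 + R/5
Z(q) = -5 + q (Z(q) = q - 5 = -5 + q)
h(y) = (6 + y)*(-3/5 + 6*y/5) (h(y) = (y + (-3/5 + y/5))*(y + 6) = (-3/5 + 6*y/5)*(6 + y) = (6 + y)*(-3/5 + 6*y/5))
(-4 + h((-5 - 2)**2))*Z(4) = (-4 + (-18/5 + 6*((-5 - 2)**2)**2/5 + 33*(-5 - 2)**2/5))*(-5 + 4) = (-4 + (-18/5 + 6*((-7)**2)**2/5 + (33/5)*(-7)**2))*(-1) = (-4 + (-18/5 + (6/5)*49**2 + (33/5)*49))*(-1) = (-4 + (-18/5 + (6/5)*2401 + 1617/5))*(-1) = (-4 + (-18/5 + 14406/5 + 1617/5))*(-1) = (-4 + 3201)*(-1) = 3197*(-1) = -3197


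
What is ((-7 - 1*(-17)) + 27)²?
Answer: 1369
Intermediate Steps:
((-7 - 1*(-17)) + 27)² = ((-7 + 17) + 27)² = (10 + 27)² = 37² = 1369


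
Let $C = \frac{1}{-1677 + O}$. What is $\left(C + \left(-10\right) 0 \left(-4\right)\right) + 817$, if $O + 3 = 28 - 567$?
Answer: $\frac{1812922}{2219} \approx 817.0$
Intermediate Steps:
$O = -542$ ($O = -3 + \left(28 - 567\right) = -3 - 539 = -542$)
$C = - \frac{1}{2219}$ ($C = \frac{1}{-1677 - 542} = \frac{1}{-2219} = - \frac{1}{2219} \approx -0.00045065$)
$\left(C + \left(-10\right) 0 \left(-4\right)\right) + 817 = \left(- \frac{1}{2219} + \left(-10\right) 0 \left(-4\right)\right) + 817 = \left(- \frac{1}{2219} + 0 \left(-4\right)\right) + 817 = \left(- \frac{1}{2219} + 0\right) + 817 = - \frac{1}{2219} + 817 = \frac{1812922}{2219}$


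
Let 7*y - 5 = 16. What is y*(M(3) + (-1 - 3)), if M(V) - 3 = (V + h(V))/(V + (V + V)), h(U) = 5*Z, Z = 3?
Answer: 3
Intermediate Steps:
y = 3 (y = 5/7 + (⅐)*16 = 5/7 + 16/7 = 3)
h(U) = 15 (h(U) = 5*3 = 15)
M(V) = 3 + (15 + V)/(3*V) (M(V) = 3 + (V + 15)/(V + (V + V)) = 3 + (15 + V)/(V + 2*V) = 3 + (15 + V)/((3*V)) = 3 + (15 + V)*(1/(3*V)) = 3 + (15 + V)/(3*V))
y*(M(3) + (-1 - 3)) = 3*((10/3 + 5/3) + (-1 - 3)) = 3*((10/3 + 5*(⅓)) - 4) = 3*((10/3 + 5/3) - 4) = 3*(5 - 4) = 3*1 = 3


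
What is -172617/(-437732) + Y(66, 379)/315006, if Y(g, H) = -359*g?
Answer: 7333961449/22981367732 ≈ 0.31913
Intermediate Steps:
-172617/(-437732) + Y(66, 379)/315006 = -172617/(-437732) - 359*66/315006 = -172617*(-1/437732) - 23694*1/315006 = 172617/437732 - 3949/52501 = 7333961449/22981367732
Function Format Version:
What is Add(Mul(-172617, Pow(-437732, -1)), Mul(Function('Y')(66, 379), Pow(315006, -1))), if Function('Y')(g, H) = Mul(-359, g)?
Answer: Rational(7333961449, 22981367732) ≈ 0.31913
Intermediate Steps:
Add(Mul(-172617, Pow(-437732, -1)), Mul(Function('Y')(66, 379), Pow(315006, -1))) = Add(Mul(-172617, Pow(-437732, -1)), Mul(Mul(-359, 66), Pow(315006, -1))) = Add(Mul(-172617, Rational(-1, 437732)), Mul(-23694, Rational(1, 315006))) = Add(Rational(172617, 437732), Rational(-3949, 52501)) = Rational(7333961449, 22981367732)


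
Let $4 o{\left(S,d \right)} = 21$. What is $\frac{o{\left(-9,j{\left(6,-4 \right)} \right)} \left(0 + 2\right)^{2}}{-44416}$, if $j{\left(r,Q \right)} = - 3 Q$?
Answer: $- \frac{21}{44416} \approx -0.0004728$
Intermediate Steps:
$o{\left(S,d \right)} = \frac{21}{4}$ ($o{\left(S,d \right)} = \frac{1}{4} \cdot 21 = \frac{21}{4}$)
$\frac{o{\left(-9,j{\left(6,-4 \right)} \right)} \left(0 + 2\right)^{2}}{-44416} = \frac{\frac{21}{4} \left(0 + 2\right)^{2}}{-44416} = \frac{21 \cdot 2^{2}}{4} \left(- \frac{1}{44416}\right) = \frac{21}{4} \cdot 4 \left(- \frac{1}{44416}\right) = 21 \left(- \frac{1}{44416}\right) = - \frac{21}{44416}$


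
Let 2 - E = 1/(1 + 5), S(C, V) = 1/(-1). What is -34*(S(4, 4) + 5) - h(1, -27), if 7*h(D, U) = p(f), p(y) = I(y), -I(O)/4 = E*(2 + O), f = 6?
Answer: -2680/21 ≈ -127.62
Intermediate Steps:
S(C, V) = -1 (S(C, V) = 1*(-1) = -1)
E = 11/6 (E = 2 - 1/(1 + 5) = 2 - 1/6 = 2 - 1*⅙ = 2 - ⅙ = 11/6 ≈ 1.8333)
I(O) = -44/3 - 22*O/3 (I(O) = -22*(2 + O)/3 = -4*(11/3 + 11*O/6) = -44/3 - 22*O/3)
p(y) = -44/3 - 22*y/3
h(D, U) = -176/21 (h(D, U) = (-44/3 - 22/3*6)/7 = (-44/3 - 44)/7 = (⅐)*(-176/3) = -176/21)
-34*(S(4, 4) + 5) - h(1, -27) = -34*(-1 + 5) - 1*(-176/21) = -34*4 + 176/21 = -136 + 176/21 = -2680/21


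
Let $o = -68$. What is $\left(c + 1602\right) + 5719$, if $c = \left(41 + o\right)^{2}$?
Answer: $8050$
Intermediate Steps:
$c = 729$ ($c = \left(41 - 68\right)^{2} = \left(-27\right)^{2} = 729$)
$\left(c + 1602\right) + 5719 = \left(729 + 1602\right) + 5719 = 2331 + 5719 = 8050$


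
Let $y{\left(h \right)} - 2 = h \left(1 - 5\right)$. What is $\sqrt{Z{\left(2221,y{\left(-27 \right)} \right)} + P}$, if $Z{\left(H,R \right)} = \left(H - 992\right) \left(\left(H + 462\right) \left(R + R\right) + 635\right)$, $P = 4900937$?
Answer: $2 \sqrt{182777723} \approx 27039.0$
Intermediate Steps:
$y{\left(h \right)} = 2 - 4 h$ ($y{\left(h \right)} = 2 + h \left(1 - 5\right) = 2 + h \left(-4\right) = 2 - 4 h$)
$Z{\left(H,R \right)} = \left(-992 + H\right) \left(635 + 2 R \left(462 + H\right)\right)$ ($Z{\left(H,R \right)} = \left(-992 + H\right) \left(\left(462 + H\right) 2 R + 635\right) = \left(-992 + H\right) \left(2 R \left(462 + H\right) + 635\right) = \left(-992 + H\right) \left(635 + 2 R \left(462 + H\right)\right)$)
$\sqrt{Z{\left(2221,y{\left(-27 \right)} \right)} + P} = \sqrt{\left(-629920 - 916608 \left(2 - -108\right) + 635 \cdot 2221 - 2354260 \left(2 - -108\right) + 2 \left(2 - -108\right) 2221^{2}\right) + 4900937} = \sqrt{\left(-629920 - 916608 \left(2 + 108\right) + 1410335 - 2354260 \left(2 + 108\right) + 2 \left(2 + 108\right) 4932841\right) + 4900937} = \sqrt{\left(-629920 - 100826880 + 1410335 - 2354260 \cdot 110 + 2 \cdot 110 \cdot 4932841\right) + 4900937} = \sqrt{\left(-629920 - 100826880 + 1410335 - 258968600 + 1085225020\right) + 4900937} = \sqrt{726209955 + 4900937} = \sqrt{731110892} = 2 \sqrt{182777723}$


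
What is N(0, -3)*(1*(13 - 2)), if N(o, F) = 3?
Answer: 33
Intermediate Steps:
N(0, -3)*(1*(13 - 2)) = 3*(1*(13 - 2)) = 3*(1*11) = 3*11 = 33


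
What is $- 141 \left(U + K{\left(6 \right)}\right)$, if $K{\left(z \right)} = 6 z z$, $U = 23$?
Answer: $-33699$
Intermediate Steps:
$K{\left(z \right)} = 6 z^{2}$
$- 141 \left(U + K{\left(6 \right)}\right) = - 141 \left(23 + 6 \cdot 6^{2}\right) = - 141 \left(23 + 6 \cdot 36\right) = - 141 \left(23 + 216\right) = \left(-141\right) 239 = -33699$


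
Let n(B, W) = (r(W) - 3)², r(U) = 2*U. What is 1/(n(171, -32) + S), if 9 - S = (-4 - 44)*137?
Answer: 1/11074 ≈ 9.0302e-5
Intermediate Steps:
S = 6585 (S = 9 - (-4 - 44)*137 = 9 - (-48)*137 = 9 - 1*(-6576) = 9 + 6576 = 6585)
n(B, W) = (-3 + 2*W)² (n(B, W) = (2*W - 3)² = (-3 + 2*W)²)
1/(n(171, -32) + S) = 1/((-3 + 2*(-32))² + 6585) = 1/((-3 - 64)² + 6585) = 1/((-67)² + 6585) = 1/(4489 + 6585) = 1/11074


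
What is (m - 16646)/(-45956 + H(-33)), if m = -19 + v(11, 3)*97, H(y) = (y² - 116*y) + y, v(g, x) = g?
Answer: 7799/20536 ≈ 0.37977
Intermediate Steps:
H(y) = y² - 115*y
m = 1048 (m = -19 + 11*97 = -19 + 1067 = 1048)
(m - 16646)/(-45956 + H(-33)) = (1048 - 16646)/(-45956 - 33*(-115 - 33)) = -15598/(-45956 - 33*(-148)) = -15598/(-45956 + 4884) = -15598/(-41072) = -15598*(-1/41072) = 7799/20536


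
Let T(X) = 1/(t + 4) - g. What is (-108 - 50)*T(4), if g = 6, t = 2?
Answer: 2765/3 ≈ 921.67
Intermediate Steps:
T(X) = -35/6 (T(X) = 1/(2 + 4) - 1*6 = 1/6 - 6 = -35/6)
(-108 - 50)*T(4) = (-108 - 50)*(-35/6) = -158*(-35/6) = 2765/3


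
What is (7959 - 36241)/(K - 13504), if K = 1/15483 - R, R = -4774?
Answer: 437890206/135166589 ≈ 3.2396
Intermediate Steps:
K = 73915843/15483 (K = 1/15483 - 1*(-4774) = 1/15483 + 4774 = 73915843/15483 ≈ 4774.0)
(7959 - 36241)/(K - 13504) = (7959 - 36241)/(73915843/15483 - 13504) = -28282/(-135166589/15483) = -28282*(-15483/135166589) = 437890206/135166589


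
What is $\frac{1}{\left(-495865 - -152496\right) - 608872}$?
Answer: $- \frac{1}{952241} \approx -1.0502 \cdot 10^{-6}$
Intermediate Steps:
$\frac{1}{\left(-495865 - -152496\right) - 608872} = \frac{1}{\left(-495865 + 152496\right) - 608872} = \frac{1}{-343369 - 608872} = \frac{1}{-952241} = - \frac{1}{952241}$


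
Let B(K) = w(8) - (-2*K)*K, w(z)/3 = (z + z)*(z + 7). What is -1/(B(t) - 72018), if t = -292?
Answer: -1/99230 ≈ -1.0078e-5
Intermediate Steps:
w(z) = 6*z*(7 + z) (w(z) = 3*((z + z)*(z + 7)) = 3*((2*z)*(7 + z)) = 3*(2*z*(7 + z)) = 6*z*(7 + z))
B(K) = 720 + 2*K² (B(K) = 6*8*(7 + 8) - (-2*K)*K = 6*8*15 - (-2)*K² = 720 + 2*K²)
-1/(B(t) - 72018) = -1/((720 + 2*(-292)²) - 72018) = -1/((720 + 2*85264) - 72018) = -1/((720 + 170528) - 72018) = -1/(171248 - 72018) = -1/99230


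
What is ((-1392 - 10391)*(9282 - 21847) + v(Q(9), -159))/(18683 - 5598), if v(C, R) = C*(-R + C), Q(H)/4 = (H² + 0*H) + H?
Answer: 29648047/2617 ≈ 11329.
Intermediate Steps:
Q(H) = 4*H + 4*H² (Q(H) = 4*((H² + 0*H) + H) = 4*((H² + 0) + H) = 4*(H² + H) = 4*(H + H²) = 4*H + 4*H²)
v(C, R) = C*(C - R)
((-1392 - 10391)*(9282 - 21847) + v(Q(9), -159))/(18683 - 5598) = ((-1392 - 10391)*(9282 - 21847) + (4*9*(1 + 9))*(4*9*(1 + 9) - 1*(-159)))/(18683 - 5598) = (-11783*(-12565) + (4*9*10)*(4*9*10 + 159))/13085 = (148053395 + 360*(360 + 159))*(1/13085) = (148053395 + 360*519)*(1/13085) = (148053395 + 186840)*(1/13085) = 148240235*(1/13085) = 29648047/2617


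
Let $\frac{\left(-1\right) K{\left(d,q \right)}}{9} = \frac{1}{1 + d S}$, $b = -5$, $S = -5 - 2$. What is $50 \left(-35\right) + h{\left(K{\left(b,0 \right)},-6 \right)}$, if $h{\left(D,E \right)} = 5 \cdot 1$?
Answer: $-1745$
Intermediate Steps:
$S = -7$
$K{\left(d,q \right)} = - \frac{9}{1 - 7 d}$ ($K{\left(d,q \right)} = - \frac{9}{1 + d \left(-7\right)} = - \frac{9}{1 - 7 d}$)
$h{\left(D,E \right)} = 5$
$50 \left(-35\right) + h{\left(K{\left(b,0 \right)},-6 \right)} = 50 \left(-35\right) + 5 = -1750 + 5 = -1745$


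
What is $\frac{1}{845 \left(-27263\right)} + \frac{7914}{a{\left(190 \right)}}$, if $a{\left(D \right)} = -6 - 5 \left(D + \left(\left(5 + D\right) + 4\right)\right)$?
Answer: $- \frac{182316679741}{44945645485} \approx -4.0564$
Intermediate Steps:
$a{\left(D \right)} = -51 - 10 D$ ($a{\left(D \right)} = -6 - 5 \left(D + \left(9 + D\right)\right) = -6 - 5 \left(9 + 2 D\right) = -6 - \left(45 + 10 D\right) = -51 - 10 D$)
$\frac{1}{845 \left(-27263\right)} + \frac{7914}{a{\left(190 \right)}} = \frac{1}{845 \left(-27263\right)} + \frac{7914}{-51 - 1900} = \frac{1}{845} \left(- \frac{1}{27263}\right) + \frac{7914}{-51 - 1900} = - \frac{1}{23037235} + \frac{7914}{-1951} = - \frac{1}{23037235} + 7914 \left(- \frac{1}{1951}\right) = - \frac{1}{23037235} - \frac{7914}{1951} = - \frac{182316679741}{44945645485}$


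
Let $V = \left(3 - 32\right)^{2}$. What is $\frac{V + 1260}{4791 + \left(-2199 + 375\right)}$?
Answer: $\frac{2101}{2967} \approx 0.70812$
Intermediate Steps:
$V = 841$ ($V = \left(-29\right)^{2} = 841$)
$\frac{V + 1260}{4791 + \left(-2199 + 375\right)} = \frac{841 + 1260}{4791 + \left(-2199 + 375\right)} = \frac{2101}{4791 - 1824} = \frac{2101}{2967}$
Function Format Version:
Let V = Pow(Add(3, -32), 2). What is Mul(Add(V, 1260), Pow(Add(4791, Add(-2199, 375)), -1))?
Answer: Rational(2101, 2967) ≈ 0.70812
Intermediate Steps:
V = 841 (V = Pow(-29, 2) = 841)
Mul(Add(V, 1260), Pow(Add(4791, Add(-2199, 375)), -1)) = Mul(Add(841, 1260), Pow(Add(4791, Add(-2199, 375)), -1)) = Mul(2101, Pow(Add(4791, -1824), -1)) = Mul(2101, Pow(2967, -1)) = Mul(2101, Rational(1, 2967)) = Rational(2101, 2967)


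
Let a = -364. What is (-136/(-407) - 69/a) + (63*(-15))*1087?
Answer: -152179770233/148148 ≈ -1.0272e+6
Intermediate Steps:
(-136/(-407) - 69/a) + (63*(-15))*1087 = (-136/(-407) - 69/(-364)) + (63*(-15))*1087 = (-136*(-1/407) - 69*(-1/364)) - 945*1087 = (136/407 + 69/364) - 1027215 = 77587/148148 - 1027215 = -152179770233/148148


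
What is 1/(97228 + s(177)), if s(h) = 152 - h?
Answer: 1/97203 ≈ 1.0288e-5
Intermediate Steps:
1/(97228 + s(177)) = 1/(97228 + (152 - 1*177)) = 1/(97228 + (152 - 177)) = 1/(97228 - 25) = 1/97203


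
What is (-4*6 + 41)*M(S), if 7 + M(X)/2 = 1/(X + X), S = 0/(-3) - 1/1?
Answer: -255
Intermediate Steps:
S = -1 (S = 0*(-⅓) - 1*1 = 0 - 1 = -1)
M(X) = -14 + 1/X (M(X) = -14 + 2/(X + X) = -14 + 2/((2*X)) = -14 + 2*(1/(2*X)) = -14 + 1/X)
(-4*6 + 41)*M(S) = (-4*6 + 41)*(-14 + 1/(-1)) = (-24 + 41)*(-14 - 1) = 17*(-15) = -255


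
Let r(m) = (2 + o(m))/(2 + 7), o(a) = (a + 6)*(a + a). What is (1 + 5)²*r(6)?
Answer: 584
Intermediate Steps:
o(a) = 2*a*(6 + a) (o(a) = (6 + a)*(2*a) = 2*a*(6 + a))
r(m) = 2/9 + 2*m*(6 + m)/9 (r(m) = (2 + 2*m*(6 + m))/(2 + 7) = (2 + 2*m*(6 + m))/9 = (2 + 2*m*(6 + m))*(⅑) = 2/9 + 2*m*(6 + m)/9)
(1 + 5)²*r(6) = (1 + 5)²*(2/9 + (2/9)*6*(6 + 6)) = 6²*(2/9 + (2/9)*6*12) = 36*(2/9 + 16) = 36*(146/9) = 584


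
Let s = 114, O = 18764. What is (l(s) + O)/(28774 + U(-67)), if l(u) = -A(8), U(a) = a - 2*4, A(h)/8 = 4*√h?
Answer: 18764/28699 - 64*√2/28699 ≈ 0.65067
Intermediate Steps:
A(h) = 32*√h (A(h) = 8*(4*√h) = 32*√h)
U(a) = -8 + a (U(a) = a - 8 = -8 + a)
l(u) = -64*√2 (l(u) = -32*√8 = -32*2*√2 = -64*√2)
(l(s) + O)/(28774 + U(-67)) = (-64*√2 + 18764)/(28774 + (-8 - 67)) = (18764 - 64*√2)/(28774 - 75) = (18764 - 64*√2)/28699 = (18764 - 64*√2)*(1/28699) = 18764/28699 - 64*√2/28699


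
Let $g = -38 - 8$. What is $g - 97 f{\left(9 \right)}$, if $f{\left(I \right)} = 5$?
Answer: $-531$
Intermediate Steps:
$g = -46$ ($g = -38 - 8 = -46$)
$g - 97 f{\left(9 \right)} = -46 - 485 = -531$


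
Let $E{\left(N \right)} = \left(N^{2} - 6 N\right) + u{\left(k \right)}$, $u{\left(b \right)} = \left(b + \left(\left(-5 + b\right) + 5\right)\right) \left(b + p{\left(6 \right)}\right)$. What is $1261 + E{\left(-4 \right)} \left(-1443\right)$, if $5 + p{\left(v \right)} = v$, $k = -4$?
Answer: $-91091$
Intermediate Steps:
$p{\left(v \right)} = -5 + v$
$u{\left(b \right)} = 2 b \left(1 + b\right)$ ($u{\left(b \right)} = \left(b + \left(\left(-5 + b\right) + 5\right)\right) \left(b + \left(-5 + 6\right)\right) = \left(b + b\right) \left(b + 1\right) = 2 b \left(1 + b\right)$)
$E{\left(N \right)} = 24 + N^{2} - 6 N$ ($E{\left(N \right)} = \left(N^{2} - 6 N\right) + 2 \left(-4\right) \left(1 - 4\right) = \left(N^{2} - 6 N\right) + 2 \left(-4\right) \left(-3\right) = \left(N^{2} - 6 N\right) + 24 = 24 + N^{2} - 6 N$)
$1261 + E{\left(-4 \right)} \left(-1443\right) = 1261 + \left(24 + \left(-4\right)^{2} - -24\right) \left(-1443\right) = 1261 + \left(24 + 16 + 24\right) \left(-1443\right) = 1261 + 64 \left(-1443\right) = 1261 - 92352 = -91091$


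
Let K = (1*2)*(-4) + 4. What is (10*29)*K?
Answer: -1160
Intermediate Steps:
K = -4 (K = 2*(-4) + 4 = -8 + 4 = -4)
(10*29)*K = (10*29)*(-4) = 290*(-4) = -1160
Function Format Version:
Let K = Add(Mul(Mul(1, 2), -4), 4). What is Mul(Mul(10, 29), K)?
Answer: -1160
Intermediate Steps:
K = -4 (K = Add(Mul(2, -4), 4) = Add(-8, 4) = -4)
Mul(Mul(10, 29), K) = Mul(Mul(10, 29), -4) = Mul(290, -4) = -1160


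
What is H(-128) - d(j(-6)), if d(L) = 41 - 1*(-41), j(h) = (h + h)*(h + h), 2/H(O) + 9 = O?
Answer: -11236/137 ≈ -82.015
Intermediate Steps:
H(O) = 2/(-9 + O)
j(h) = 4*h² (j(h) = (2*h)*(2*h) = 4*h²)
d(L) = 82 (d(L) = 41 + 41 = 82)
H(-128) - d(j(-6)) = 2/(-9 - 128) - 1*82 = 2/(-137) - 82 = 2*(-1/137) - 82 = -2/137 - 82 = -11236/137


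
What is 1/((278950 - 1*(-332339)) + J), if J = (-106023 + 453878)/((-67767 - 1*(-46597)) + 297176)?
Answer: 276006/168719779589 ≈ 1.6359e-6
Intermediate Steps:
J = 347855/276006 (J = 347855/((-67767 + 46597) + 297176) = 347855/(-21170 + 297176) = 347855/276006 ≈ 1.2603)
1/((278950 - 1*(-332339)) + J) = 1/((278950 - 1*(-332339)) + 347855/276006) = 1/((278950 + 332339) + 347855/276006) = 1/(611289 + 347855/276006) = 1/(168719779589/276006) = 276006/168719779589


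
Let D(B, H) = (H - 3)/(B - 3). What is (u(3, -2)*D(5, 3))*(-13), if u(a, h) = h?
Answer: 0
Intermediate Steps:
D(B, H) = (-3 + H)/(-3 + B)
(u(3, -2)*D(5, 3))*(-13) = -2*(-3 + 3)/(-3 + 5)*(-13) = -2*0/2*(-13) = -0*(-13) = -2*0*(-13) = 0*(-13) = 0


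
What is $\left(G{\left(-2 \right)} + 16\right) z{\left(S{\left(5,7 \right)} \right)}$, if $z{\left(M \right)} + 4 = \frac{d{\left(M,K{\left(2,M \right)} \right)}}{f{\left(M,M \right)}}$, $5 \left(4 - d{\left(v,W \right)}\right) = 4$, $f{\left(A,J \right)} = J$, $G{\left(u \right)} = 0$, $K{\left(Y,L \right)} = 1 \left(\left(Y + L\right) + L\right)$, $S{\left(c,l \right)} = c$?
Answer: $- \frac{1344}{25} \approx -53.76$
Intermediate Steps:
$K{\left(Y,L \right)} = Y + 2 L$ ($K{\left(Y,L \right)} = 1 \left(\left(L + Y\right) + L\right) = 1 \left(Y + 2 L\right) = Y + 2 L$)
$d{\left(v,W \right)} = \frac{16}{5}$ ($d{\left(v,W \right)} = 4 - \frac{4}{5} = \frac{16}{5}$)
$z{\left(M \right)} = -4 + \frac{16}{5 M}$
$\left(G{\left(-2 \right)} + 16\right) z{\left(S{\left(5,7 \right)} \right)} = \left(0 + 16\right) \left(-4 + \frac{16}{5 \cdot 5}\right) = 16 \left(-4 + \frac{16}{5} \cdot \frac{1}{5}\right) = 16 \left(-4 + \frac{16}{25}\right) = 16 \left(- \frac{84}{25}\right) = - \frac{1344}{25}$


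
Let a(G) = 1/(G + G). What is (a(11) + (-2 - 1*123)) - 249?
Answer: -8227/22 ≈ -373.95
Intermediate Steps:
a(G) = 1/(2*G)
(a(11) + (-2 - 1*123)) - 249 = ((½)/11 + (-2 - 1*123)) - 249 = ((½)*(1/11) + (-2 - 123)) - 249 = (1/22 - 125) - 249 = -2749/22 - 249 = -8227/22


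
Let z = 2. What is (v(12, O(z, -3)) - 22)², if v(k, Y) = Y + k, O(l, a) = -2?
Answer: 144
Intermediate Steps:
(v(12, O(z, -3)) - 22)² = ((-2 + 12) - 22)² = (10 - 22)² = (-12)² = 144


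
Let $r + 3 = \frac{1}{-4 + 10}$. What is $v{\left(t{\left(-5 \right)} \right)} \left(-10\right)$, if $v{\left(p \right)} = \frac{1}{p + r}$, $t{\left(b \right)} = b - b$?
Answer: $\frac{60}{17} \approx 3.5294$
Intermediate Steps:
$r = - \frac{17}{6}$ ($r = -3 + \frac{1}{-4 + 10} = -3 + \frac{1}{6} = - \frac{17}{6} \approx -2.8333$)
$t{\left(b \right)} = 0$
$v{\left(p \right)} = \frac{1}{- \frac{17}{6} + p}$ ($v{\left(p \right)} = \frac{1}{p - \frac{17}{6}} = \frac{1}{- \frac{17}{6} + p}$)
$v{\left(t{\left(-5 \right)} \right)} \left(-10\right) = \frac{6}{-17 + 6 \cdot 0} \left(-10\right) = \frac{6}{-17 + 0} \left(-10\right) = \frac{6}{-17} \left(-10\right) = 6 \left(- \frac{1}{17}\right) \left(-10\right) = \left(- \frac{6}{17}\right) \left(-10\right) = \frac{60}{17}$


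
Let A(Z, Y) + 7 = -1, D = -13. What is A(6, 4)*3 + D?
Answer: -37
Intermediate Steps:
A(Z, Y) = -8 (A(Z, Y) = -7 - 1 = -8)
A(6, 4)*3 + D = -8*3 - 13 = -24 - 13 = -37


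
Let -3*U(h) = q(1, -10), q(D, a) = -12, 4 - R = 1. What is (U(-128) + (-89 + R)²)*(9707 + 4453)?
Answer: 104784000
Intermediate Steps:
R = 3 (R = 4 - 1*1 = 4 - 1 = 3)
U(h) = 4 (U(h) = -⅓*(-12) = 4)
(U(-128) + (-89 + R)²)*(9707 + 4453) = (4 + (-89 + 3)²)*(9707 + 4453) = (4 + (-86)²)*14160 = (4 + 7396)*14160 = 7400*14160 = 104784000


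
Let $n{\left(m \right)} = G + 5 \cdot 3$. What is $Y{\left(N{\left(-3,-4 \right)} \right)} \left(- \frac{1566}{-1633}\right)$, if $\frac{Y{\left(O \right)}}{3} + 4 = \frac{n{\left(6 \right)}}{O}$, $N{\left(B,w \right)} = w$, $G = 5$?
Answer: $- \frac{42282}{1633} \approx -25.892$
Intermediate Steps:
$n{\left(m \right)} = 20$ ($n{\left(m \right)} = 5 + 5 \cdot 3 = 5 + 15 = 20$)
$Y{\left(O \right)} = -12 + \frac{60}{O}$ ($Y{\left(O \right)} = -12 + 3 \frac{20}{O} = -12 + \frac{60}{O}$)
$Y{\left(N{\left(-3,-4 \right)} \right)} \left(- \frac{1566}{-1633}\right) = \left(-12 + \frac{60}{-4}\right) \left(- \frac{1566}{-1633}\right) = \left(-12 + 60 \left(- \frac{1}{4}\right)\right) \left(\left(-1566\right) \left(- \frac{1}{1633}\right)\right) = \left(-12 - 15\right) \frac{1566}{1633} = \left(-27\right) \frac{1566}{1633} = - \frac{42282}{1633}$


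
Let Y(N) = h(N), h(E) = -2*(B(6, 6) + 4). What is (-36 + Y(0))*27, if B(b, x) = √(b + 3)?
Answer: -1350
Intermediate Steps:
B(b, x) = √(3 + b)
h(E) = -14 (h(E) = -2*(√(3 + 6) + 4) = -2*(√9 + 4) = -2*(3 + 4) = -2*7 = -14)
Y(N) = -14
(-36 + Y(0))*27 = (-36 - 14)*27 = -50*27 = -1350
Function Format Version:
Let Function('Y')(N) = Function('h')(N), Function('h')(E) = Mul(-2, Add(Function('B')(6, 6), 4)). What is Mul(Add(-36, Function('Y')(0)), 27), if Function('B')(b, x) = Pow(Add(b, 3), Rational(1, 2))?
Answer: -1350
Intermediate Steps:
Function('B')(b, x) = Pow(Add(3, b), Rational(1, 2))
Function('h')(E) = -14 (Function('h')(E) = Mul(-2, Add(Pow(Add(3, 6), Rational(1, 2)), 4)) = Mul(-2, Add(Pow(9, Rational(1, 2)), 4)) = Mul(-2, Add(3, 4)) = Mul(-2, 7) = -14)
Function('Y')(N) = -14
Mul(Add(-36, Function('Y')(0)), 27) = Mul(Add(-36, -14), 27) = Mul(-50, 27) = -1350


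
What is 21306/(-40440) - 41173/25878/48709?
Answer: -117796916569/223571387460 ≈ -0.52689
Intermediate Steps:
21306/(-40440) - 41173/25878/48709 = 21306*(-1/40440) - 41173*1/25878*(1/48709) = -3551/6740 - 2167/1362*1/48709 = -3551/6740 - 2167/66341658 = -117796916569/223571387460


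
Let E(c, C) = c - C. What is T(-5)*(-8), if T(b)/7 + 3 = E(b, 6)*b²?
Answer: 15568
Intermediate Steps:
T(b) = -21 + 7*b²*(-6 + b) (T(b) = -21 + 7*((b - 1*6)*b²) = -21 + 7*((b - 6)*b²) = -21 + 7*((-6 + b)*b²) = -21 + 7*(b²*(-6 + b)) = -21 + 7*b²*(-6 + b))
T(-5)*(-8) = (-21 + 7*(-5)²*(-6 - 5))*(-8) = (-21 + 7*25*(-11))*(-8) = (-21 - 1925)*(-8) = -1946*(-8) = 15568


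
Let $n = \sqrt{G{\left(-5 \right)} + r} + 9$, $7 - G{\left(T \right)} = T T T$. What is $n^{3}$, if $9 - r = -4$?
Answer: $\left(9 + \sqrt{145}\right)^{3} \approx 9316.1$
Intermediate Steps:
$r = 13$ ($r = 9 - -4 = 9 + 4 = 13$)
$G{\left(T \right)} = 7 - T^{3}$ ($G{\left(T \right)} = 7 - T T T = 7 - T^{2} T = 7 - T^{3}$)
$n = 9 + \sqrt{145}$ ($n = \sqrt{\left(7 - \left(-5\right)^{3}\right) + 13} + 9 = \sqrt{\left(7 - -125\right) + 13} + 9 = \sqrt{\left(7 + 125\right) + 13} + 9 = \sqrt{132 + 13} + 9 = \sqrt{145} + 9 = 9 + \sqrt{145} \approx 21.042$)
$n^{3} = \left(9 + \sqrt{145}\right)^{3}$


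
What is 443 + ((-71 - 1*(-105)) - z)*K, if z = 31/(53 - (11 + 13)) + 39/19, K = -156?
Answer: -2410091/551 ≈ -4374.0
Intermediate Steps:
z = 1720/551 (z = 31/(53 - 1*24) + 39*(1/19) = 31/(53 - 24) + 39/19 = 31/29 + 39/19 = 1720/551 ≈ 3.1216)
443 + ((-71 - 1*(-105)) - z)*K = 443 + ((-71 - 1*(-105)) - 1*1720/551)*(-156) = 443 + ((-71 + 105) - 1720/551)*(-156) = 443 + (34 - 1720/551)*(-156) = 443 + (17014/551)*(-156) = 443 - 2654184/551 = -2410091/551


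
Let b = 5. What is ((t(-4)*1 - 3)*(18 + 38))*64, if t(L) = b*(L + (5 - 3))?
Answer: -46592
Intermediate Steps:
t(L) = 10 + 5*L (t(L) = 5*(L + (5 - 3)) = 5*(L + 2) = 5*(2 + L) = 10 + 5*L)
((t(-4)*1 - 3)*(18 + 38))*64 = (((10 + 5*(-4))*1 - 3)*(18 + 38))*64 = (((10 - 20)*1 - 3)*56)*64 = ((-10*1 - 3)*56)*64 = ((-10 - 3)*56)*64 = -13*56*64 = -728*64 = -46592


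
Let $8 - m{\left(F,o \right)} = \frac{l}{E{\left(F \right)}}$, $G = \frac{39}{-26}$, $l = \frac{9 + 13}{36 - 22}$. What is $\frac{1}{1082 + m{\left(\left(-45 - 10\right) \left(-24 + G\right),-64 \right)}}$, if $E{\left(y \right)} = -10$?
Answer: $\frac{70}{76311} \approx 0.0009173$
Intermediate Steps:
$l = \frac{11}{7}$ ($l = \frac{22}{14} = 22 \cdot \frac{1}{14} = \frac{11}{7} \approx 1.5714$)
$G = - \frac{3}{2}$ ($G = 39 \left(- \frac{1}{26}\right) = - \frac{3}{2} \approx -1.5$)
$m{\left(F,o \right)} = \frac{571}{70}$ ($m{\left(F,o \right)} = 8 - \frac{11}{7 \left(-10\right)} = 8 - \frac{11}{7} \left(- \frac{1}{10}\right) = 8 - - \frac{11}{70} = 8 + \frac{11}{70} = \frac{571}{70}$)
$\frac{1}{1082 + m{\left(\left(-45 - 10\right) \left(-24 + G\right),-64 \right)}} = \frac{1}{1082 + \frac{571}{70}} = \frac{1}{\frac{76311}{70}} = \frac{70}{76311}$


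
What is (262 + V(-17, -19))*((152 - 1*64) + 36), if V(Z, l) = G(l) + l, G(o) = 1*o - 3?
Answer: 27404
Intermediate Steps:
G(o) = -3 + o (G(o) = o - 3 = -3 + o)
V(Z, l) = -3 + 2*l (V(Z, l) = (-3 + l) + l = -3 + 2*l)
(262 + V(-17, -19))*((152 - 1*64) + 36) = (262 + (-3 + 2*(-19)))*((152 - 1*64) + 36) = (262 + (-3 - 38))*((152 - 64) + 36) = (262 - 41)*(88 + 36) = 221*124 = 27404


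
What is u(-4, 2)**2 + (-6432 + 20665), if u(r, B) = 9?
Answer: 14314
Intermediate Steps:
u(-4, 2)**2 + (-6432 + 20665) = 9**2 + (-6432 + 20665) = 81 + 14233 = 14314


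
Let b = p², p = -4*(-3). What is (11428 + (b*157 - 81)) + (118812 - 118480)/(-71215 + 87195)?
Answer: 135650308/3995 ≈ 33955.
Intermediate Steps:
p = 12
b = 144 (b = 12² = 144)
(11428 + (b*157 - 81)) + (118812 - 118480)/(-71215 + 87195) = (11428 + (144*157 - 81)) + (118812 - 118480)/(-71215 + 87195) = (11428 + (22608 - 81)) + 332/15980 = (11428 + 22527) + 332*(1/15980) = 33955 + 83/3995 = 135650308/3995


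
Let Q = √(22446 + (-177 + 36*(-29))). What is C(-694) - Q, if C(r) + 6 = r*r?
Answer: 481630 - 5*√849 ≈ 4.8148e+5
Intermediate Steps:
Q = 5*√849 (Q = √(22446 + (-177 - 1044)) = √(22446 - 1221) = √21225 = 5*√849 ≈ 145.69)
C(r) = -6 + r² (C(r) = -6 + r*r = -6 + r²)
C(-694) - Q = (-6 + (-694)²) - 5*√849 = (-6 + 481636) - 5*√849 = 481630 - 5*√849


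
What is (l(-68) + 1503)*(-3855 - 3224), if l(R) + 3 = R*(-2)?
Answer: -11581244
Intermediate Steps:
l(R) = -3 - 2*R (l(R) = -3 + R*(-2) = -3 - 2*R)
(l(-68) + 1503)*(-3855 - 3224) = ((-3 - 2*(-68)) + 1503)*(-3855 - 3224) = ((-3 + 136) + 1503)*(-7079) = (133 + 1503)*(-7079) = 1636*(-7079) = -11581244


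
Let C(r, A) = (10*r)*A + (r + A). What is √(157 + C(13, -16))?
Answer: 3*I*√214 ≈ 43.886*I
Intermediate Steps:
C(r, A) = A + r + 10*A*r (C(r, A) = 10*A*r + (A + r) = A + r + 10*A*r)
√(157 + C(13, -16)) = √(157 + (-16 + 13 + 10*(-16)*13)) = √(157 + (-16 + 13 - 2080)) = √(157 - 2083) = √(-1926) = 3*I*√214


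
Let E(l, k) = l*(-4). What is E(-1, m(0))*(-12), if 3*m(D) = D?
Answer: -48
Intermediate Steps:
m(D) = D/3
E(l, k) = -4*l
E(-1, m(0))*(-12) = -4*(-1)*(-12) = 4*(-12) = -48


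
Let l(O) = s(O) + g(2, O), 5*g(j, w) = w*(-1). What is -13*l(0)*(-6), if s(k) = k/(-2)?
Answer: 0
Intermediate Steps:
s(k) = -k/2 (s(k) = k*(-1/2) = -k/2)
g(j, w) = -w/5 (g(j, w) = (w*(-1))/5 = (-w)/5 = -w/5)
l(O) = -7*O/10 (l(O) = -O/2 - O/5 = -7*O/10)
-13*l(0)*(-6) = -(-91)*0/10*(-6) = -13*0*(-6) = 0*(-6) = 0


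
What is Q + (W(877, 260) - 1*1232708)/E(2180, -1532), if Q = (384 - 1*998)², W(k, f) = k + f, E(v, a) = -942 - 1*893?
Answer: 693019231/1835 ≈ 3.7767e+5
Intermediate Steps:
E(v, a) = -1835 (E(v, a) = -942 - 893 = -1835)
W(k, f) = f + k
Q = 376996 (Q = (384 - 998)² = (-614)² = 376996)
Q + (W(877, 260) - 1*1232708)/E(2180, -1532) = 376996 + ((260 + 877) - 1*1232708)/(-1835) = 376996 + (1137 - 1232708)*(-1/1835) = 376996 - 1231571*(-1/1835) = 376996 + 1231571/1835 = 693019231/1835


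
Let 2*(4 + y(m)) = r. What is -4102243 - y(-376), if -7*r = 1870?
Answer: -28714738/7 ≈ -4.1021e+6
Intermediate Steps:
r = -1870/7 (r = -⅐*1870 = -1870/7 ≈ -267.14)
y(m) = -963/7 (y(m) = -4 + (½)*(-1870/7) = -4 - 935/7 = -963/7)
-4102243 - y(-376) = -4102243 - 1*(-963/7) = -4102243 + 963/7 = -28714738/7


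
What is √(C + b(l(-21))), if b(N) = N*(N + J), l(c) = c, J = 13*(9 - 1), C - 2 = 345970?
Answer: √344229 ≈ 586.71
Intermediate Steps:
C = 345972 (C = 2 + 345970 = 345972)
J = 104 (J = 13*8 = 104)
b(N) = N*(104 + N) (b(N) = N*(N + 104) = N*(104 + N))
√(C + b(l(-21))) = √(345972 - 21*(104 - 21)) = √(345972 - 21*83) = √(345972 - 1743) = √344229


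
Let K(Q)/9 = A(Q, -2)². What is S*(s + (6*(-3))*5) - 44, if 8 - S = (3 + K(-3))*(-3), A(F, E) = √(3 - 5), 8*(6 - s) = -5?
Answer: 24327/8 ≈ 3040.9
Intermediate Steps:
s = 53/8 (s = 6 - ⅛*(-5) = 6 + 5/8 = 53/8 ≈ 6.6250)
A(F, E) = I*√2 (A(F, E) = √(-2) = I*√2)
K(Q) = -18 (K(Q) = 9*(I*√2)² = 9*(-2) = -18)
S = -37 (S = 8 - (3 - 18)*(-3) = 8 - (-15)*(-3) = 8 - 1*45 = 8 - 45 = -37)
S*(s + (6*(-3))*5) - 44 = -37*(53/8 + (6*(-3))*5) - 44 = -37*(53/8 - 18*5) - 44 = -37*(53/8 - 90) - 44 = -37*(-667/8) - 44 = 24679/8 - 44 = 24327/8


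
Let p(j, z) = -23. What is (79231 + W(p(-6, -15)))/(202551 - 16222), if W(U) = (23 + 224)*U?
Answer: 73550/186329 ≈ 0.39473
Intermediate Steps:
W(U) = 247*U
(79231 + W(p(-6, -15)))/(202551 - 16222) = (79231 + 247*(-23))/(202551 - 16222) = (79231 - 5681)/186329 = 73550*(1/186329) = 73550/186329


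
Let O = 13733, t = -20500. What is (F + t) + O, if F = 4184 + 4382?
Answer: 1799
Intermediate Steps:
F = 8566
(F + t) + O = (8566 - 20500) + 13733 = -11934 + 13733 = 1799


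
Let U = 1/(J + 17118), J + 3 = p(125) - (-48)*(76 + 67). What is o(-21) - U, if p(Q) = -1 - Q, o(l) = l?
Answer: -500914/23853 ≈ -21.000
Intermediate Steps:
J = 6735 (J = -3 + ((-1 - 1*125) - (-48)*(76 + 67)) = -3 + ((-1 - 125) - (-48)*143) = -3 + (-126 - 1*(-6864)) = -3 + (-126 + 6864) = -3 + 6738 = 6735)
U = 1/23853 (U = 1/(6735 + 17118) = 1/23853 ≈ 4.1923e-5)
o(-21) - U = -21 - 1*1/23853 = -21 - 1/23853 = -500914/23853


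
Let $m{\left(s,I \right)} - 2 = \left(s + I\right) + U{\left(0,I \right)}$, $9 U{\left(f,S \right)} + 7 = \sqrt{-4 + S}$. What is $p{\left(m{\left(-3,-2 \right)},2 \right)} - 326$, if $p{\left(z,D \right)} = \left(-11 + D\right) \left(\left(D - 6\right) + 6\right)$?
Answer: $-344$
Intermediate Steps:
$U{\left(f,S \right)} = - \frac{7}{9} + \frac{\sqrt{-4 + S}}{9}$
$m{\left(s,I \right)} = \frac{11}{9} + I + s + \frac{\sqrt{-4 + I}}{9}$ ($m{\left(s,I \right)} = 2 + \left(\left(s + I\right) + \left(- \frac{7}{9} + \frac{\sqrt{-4 + I}}{9}\right)\right) = 2 + \left(\left(I + s\right) + \left(- \frac{7}{9} + \frac{\sqrt{-4 + I}}{9}\right)\right) = 2 + \left(- \frac{7}{9} + I + s + \frac{\sqrt{-4 + I}}{9}\right) = \frac{11}{9} + I + s + \frac{\sqrt{-4 + I}}{9}$)
$p{\left(z,D \right)} = D \left(-11 + D\right)$ ($p{\left(z,D \right)} = \left(-11 + D\right) \left(\left(D - 6\right) + 6\right) = \left(-11 + D\right) \left(\left(-6 + D\right) + 6\right) = \left(-11 + D\right) D = D \left(-11 + D\right)$)
$p{\left(m{\left(-3,-2 \right)},2 \right)} - 326 = 2 \left(-11 + 2\right) - 326 = 2 \left(-9\right) - 326 = -18 - 326 = -344$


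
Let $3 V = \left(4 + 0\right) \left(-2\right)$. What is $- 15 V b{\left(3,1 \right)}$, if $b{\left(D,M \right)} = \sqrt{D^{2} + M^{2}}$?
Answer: $40 \sqrt{10} \approx 126.49$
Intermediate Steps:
$V = - \frac{8}{3}$ ($V = \frac{\left(4 + 0\right) \left(-2\right)}{3} = \frac{4 \left(-2\right)}{3} = \frac{1}{3} \left(-8\right) = - \frac{8}{3} \approx -2.6667$)
$- 15 V b{\left(3,1 \right)} = \left(-15\right) \left(- \frac{8}{3}\right) \sqrt{3^{2} + 1^{2}} = 40 \sqrt{9 + 1} = 40 \sqrt{10}$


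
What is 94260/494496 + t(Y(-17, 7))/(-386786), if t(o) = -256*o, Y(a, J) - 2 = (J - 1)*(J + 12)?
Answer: 2130958399/7969338744 ≈ 0.26739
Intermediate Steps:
Y(a, J) = 2 + (-1 + J)*(12 + J) (Y(a, J) = 2 + (J - 1)*(J + 12) = 2 + (-1 + J)*(12 + J))
94260/494496 + t(Y(-17, 7))/(-386786) = 94260/494496 - 256*(-10 + 7² + 11*7)/(-386786) = 94260*(1/494496) - 256*(-10 + 49 + 77)*(-1/386786) = 7855/41208 - 256*116*(-1/386786) = 7855/41208 - 29696*(-1/386786) = 7855/41208 + 14848/193393 = 2130958399/7969338744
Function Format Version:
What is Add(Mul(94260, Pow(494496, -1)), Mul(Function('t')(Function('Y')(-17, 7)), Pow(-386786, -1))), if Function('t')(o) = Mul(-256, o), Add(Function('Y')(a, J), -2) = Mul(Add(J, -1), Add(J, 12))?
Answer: Rational(2130958399, 7969338744) ≈ 0.26739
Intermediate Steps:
Function('Y')(a, J) = Add(2, Mul(Add(-1, J), Add(12, J))) (Function('Y')(a, J) = Add(2, Mul(Add(J, -1), Add(J, 12))) = Add(2, Mul(Add(-1, J), Add(12, J))))
Add(Mul(94260, Pow(494496, -1)), Mul(Function('t')(Function('Y')(-17, 7)), Pow(-386786, -1))) = Add(Mul(94260, Pow(494496, -1)), Mul(Mul(-256, Add(-10, Pow(7, 2), Mul(11, 7))), Pow(-386786, -1))) = Add(Mul(94260, Rational(1, 494496)), Mul(Mul(-256, Add(-10, 49, 77)), Rational(-1, 386786))) = Add(Rational(7855, 41208), Mul(Mul(-256, 116), Rational(-1, 386786))) = Add(Rational(7855, 41208), Mul(-29696, Rational(-1, 386786))) = Add(Rational(7855, 41208), Rational(14848, 193393)) = Rational(2130958399, 7969338744)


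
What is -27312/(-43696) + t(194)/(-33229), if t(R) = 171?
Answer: 56254902/90748399 ≈ 0.61990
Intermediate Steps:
-27312/(-43696) + t(194)/(-33229) = -27312/(-43696) + 171/(-33229) = -27312*(-1/43696) + 171*(-1/33229) = 1707/2731 - 171/33229 = 56254902/90748399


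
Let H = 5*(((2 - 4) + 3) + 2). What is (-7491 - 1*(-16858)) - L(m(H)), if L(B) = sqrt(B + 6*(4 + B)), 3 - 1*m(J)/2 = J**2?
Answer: 9367 - 2*I*sqrt(771) ≈ 9367.0 - 55.534*I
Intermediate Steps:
H = 15 (H = 5*((-2 + 3) + 2) = 5*(1 + 2) = 5*3 = 15)
m(J) = 6 - 2*J**2
L(B) = sqrt(24 + 7*B) (L(B) = sqrt(B + (24 + 6*B)) = sqrt(24 + 7*B))
(-7491 - 1*(-16858)) - L(m(H)) = (-7491 - 1*(-16858)) - sqrt(24 + 7*(6 - 2*15**2)) = (-7491 + 16858) - sqrt(24 + 7*(6 - 2*225)) = 9367 - sqrt(24 + 7*(6 - 450)) = 9367 - sqrt(24 + 7*(-444)) = 9367 - sqrt(24 - 3108) = 9367 - sqrt(-3084) = 9367 - 2*I*sqrt(771)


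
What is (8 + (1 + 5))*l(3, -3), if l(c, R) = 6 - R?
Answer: 126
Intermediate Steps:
(8 + (1 + 5))*l(3, -3) = (8 + (1 + 5))*(6 - 1*(-3)) = (8 + 6)*(6 + 3) = 14*9 = 126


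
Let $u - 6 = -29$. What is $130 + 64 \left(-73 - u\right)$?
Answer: $-3070$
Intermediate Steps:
$u = -23$ ($u = 6 - 29 = -23$)
$130 + 64 \left(-73 - u\right) = 130 + 64 \left(-73 - -23\right) = 130 + 64 \left(-73 + 23\right) = 130 + 64 \left(-50\right) = 130 - 3200 = -3070$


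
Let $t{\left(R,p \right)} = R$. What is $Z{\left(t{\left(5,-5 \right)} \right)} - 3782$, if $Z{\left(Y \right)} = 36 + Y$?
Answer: $-3741$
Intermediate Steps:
$Z{\left(t{\left(5,-5 \right)} \right)} - 3782 = \left(36 + 5\right) - 3782 = 41 - 3782 = -3741$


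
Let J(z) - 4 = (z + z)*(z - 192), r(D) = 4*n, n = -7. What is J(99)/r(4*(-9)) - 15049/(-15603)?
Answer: 20548043/31206 ≈ 658.46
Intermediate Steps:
r(D) = -28 (r(D) = 4*(-7) = -28)
J(z) = 4 + 2*z*(-192 + z) (J(z) = 4 + (z + z)*(z - 192) = 4 + (2*z)*(-192 + z) = 4 + 2*z*(-192 + z))
J(99)/r(4*(-9)) - 15049/(-15603) = (4 - 384*99 + 2*99**2)/(-28) - 15049/(-15603) = (4 - 38016 + 2*9801)*(-1/28) - 15049*(-1/15603) = (4 - 38016 + 19602)*(-1/28) + 15049/15603 = -18410*(-1/28) + 15049/15603 = 1315/2 + 15049/15603 = 20548043/31206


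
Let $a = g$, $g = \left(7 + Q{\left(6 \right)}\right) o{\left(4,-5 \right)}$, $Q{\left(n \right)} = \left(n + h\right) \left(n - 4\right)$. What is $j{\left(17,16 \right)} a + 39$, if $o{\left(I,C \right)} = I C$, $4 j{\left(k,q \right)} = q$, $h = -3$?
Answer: $-1001$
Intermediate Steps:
$j{\left(k,q \right)} = \frac{q}{4}$
$Q{\left(n \right)} = \left(-4 + n\right) \left(-3 + n\right)$ ($Q{\left(n \right)} = \left(n - 3\right) \left(n - 4\right) = \left(-3 + n\right) \left(-4 + n\right) = \left(-4 + n\right) \left(-3 + n\right)$)
$o{\left(I,C \right)} = C I$
$g = -260$ ($g = \left(7 + \left(12 + 6^{2} - 42\right)\right) \left(\left(-5\right) 4\right) = \left(7 + \left(12 + 36 - 42\right)\right) \left(-20\right) = \left(7 + 6\right) \left(-20\right) = 13 \left(-20\right) = -260$)
$a = -260$
$j{\left(17,16 \right)} a + 39 = \frac{1}{4} \cdot 16 \left(-260\right) + 39 = 4 \left(-260\right) + 39 = -1040 + 39 = -1001$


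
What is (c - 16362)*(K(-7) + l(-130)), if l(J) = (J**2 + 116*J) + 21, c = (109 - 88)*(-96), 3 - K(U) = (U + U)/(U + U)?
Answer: -33870654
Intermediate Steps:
K(U) = 2 (K(U) = 3 - (U + U)/(U + U) = 3 - 2*U/(2*U) = 3 - 2*U*1/(2*U) = 3 - 1*1 = 3 - 1 = 2)
c = -2016 (c = 21*(-96) = -2016)
l(J) = 21 + J**2 + 116*J
(c - 16362)*(K(-7) + l(-130)) = (-2016 - 16362)*(2 + (21 + (-130)**2 + 116*(-130))) = -18378*(2 + (21 + 16900 - 15080)) = -18378*(2 + 1841) = -18378*1843 = -33870654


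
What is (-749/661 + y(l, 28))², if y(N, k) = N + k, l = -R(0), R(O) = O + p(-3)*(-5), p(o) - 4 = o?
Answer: 443692096/436921 ≈ 1015.5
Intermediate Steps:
p(o) = 4 + o
R(O) = -5 + O (R(O) = O + (4 - 3)*(-5) = O + 1*(-5) = O - 5 = -5 + O)
l = 5 (l = -(-5 + 0) = -1*(-5) = 5)
(-749/661 + y(l, 28))² = (-749/661 + (5 + 28))² = (-749*1/661 + 33)² = (-749/661 + 33)² = (21064/661)² = 443692096/436921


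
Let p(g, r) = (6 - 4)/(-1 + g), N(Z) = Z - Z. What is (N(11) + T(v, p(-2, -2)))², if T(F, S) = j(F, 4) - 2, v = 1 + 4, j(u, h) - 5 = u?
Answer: 64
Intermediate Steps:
j(u, h) = 5 + u
N(Z) = 0
p(g, r) = 2/(-1 + g)
v = 5
T(F, S) = 3 + F (T(F, S) = (5 + F) - 2 = 3 + F)
(N(11) + T(v, p(-2, -2)))² = (0 + (3 + 5))² = (0 + 8)² = 8² = 64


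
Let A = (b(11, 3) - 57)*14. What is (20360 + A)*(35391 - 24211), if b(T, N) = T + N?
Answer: 220894440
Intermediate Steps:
b(T, N) = N + T
A = -602 (A = ((3 + 11) - 57)*14 = (14 - 57)*14 = -43*14 = -602)
(20360 + A)*(35391 - 24211) = (20360 - 602)*(35391 - 24211) = 19758*11180 = 220894440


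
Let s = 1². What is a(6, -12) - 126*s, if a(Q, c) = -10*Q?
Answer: -186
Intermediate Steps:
s = 1
a(6, -12) - 126*s = -10*6 - 126*1 = -60 - 126 = -186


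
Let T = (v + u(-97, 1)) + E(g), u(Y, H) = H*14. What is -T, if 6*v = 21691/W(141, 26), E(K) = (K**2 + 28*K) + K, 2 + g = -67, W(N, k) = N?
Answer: -2368495/846 ≈ -2799.6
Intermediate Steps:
u(Y, H) = 14*H
g = -69 (g = -2 - 67 = -69)
E(K) = K**2 + 29*K
v = 21691/846 (v = (21691/141)/6 = (21691*(1/141))/6 = (1/6)*(21691/141) = 21691/846 ≈ 25.639)
T = 2368495/846 (T = (21691/846 + 14*1) - 69*(29 - 69) = (21691/846 + 14) - 69*(-40) = 33535/846 + 2760 = 2368495/846 ≈ 2799.6)
-T = -1*2368495/846 = -2368495/846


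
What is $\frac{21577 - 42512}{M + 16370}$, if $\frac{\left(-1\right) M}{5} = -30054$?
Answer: $- \frac{4187}{33328} \approx -0.12563$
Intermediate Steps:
$M = 150270$ ($M = \left(-5\right) \left(-30054\right) = 150270$)
$\frac{21577 - 42512}{M + 16370} = \frac{21577 - 42512}{150270 + 16370} = - \frac{20935}{166640} = \left(-20935\right) \frac{1}{166640} = - \frac{4187}{33328}$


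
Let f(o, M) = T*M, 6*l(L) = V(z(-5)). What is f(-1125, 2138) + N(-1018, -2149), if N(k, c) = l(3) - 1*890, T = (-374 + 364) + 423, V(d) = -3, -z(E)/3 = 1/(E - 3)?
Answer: 1764207/2 ≈ 8.8210e+5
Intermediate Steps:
z(E) = -3/(-3 + E) (z(E) = -3/(E - 3) = -3/(-3 + E))
T = 413 (T = -10 + 423 = 413)
l(L) = -½ (l(L) = (⅙)*(-3) = -½)
f(o, M) = 413*M
N(k, c) = -1781/2 (N(k, c) = -½ - 1*890 = -½ - 890 = -1781/2)
f(-1125, 2138) + N(-1018, -2149) = 413*2138 - 1781/2 = 882994 - 1781/2 = 1764207/2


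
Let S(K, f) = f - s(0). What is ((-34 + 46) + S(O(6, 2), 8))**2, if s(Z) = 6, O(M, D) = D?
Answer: 196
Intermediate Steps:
S(K, f) = -6 + f (S(K, f) = f - 1*6 = f - 6 = -6 + f)
((-34 + 46) + S(O(6, 2), 8))**2 = ((-34 + 46) + (-6 + 8))**2 = (12 + 2)**2 = 14**2 = 196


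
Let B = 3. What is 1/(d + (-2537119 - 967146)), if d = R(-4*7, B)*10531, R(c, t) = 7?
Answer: -1/3430548 ≈ -2.9150e-7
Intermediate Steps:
d = 73717 (d = 7*10531 = 73717)
1/(d + (-2537119 - 967146)) = 1/(73717 + (-2537119 - 967146)) = 1/(73717 - 3504265) = 1/(-3430548) = -1/3430548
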